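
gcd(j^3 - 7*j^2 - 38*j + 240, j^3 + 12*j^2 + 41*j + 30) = j + 6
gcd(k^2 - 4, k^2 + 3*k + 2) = k + 2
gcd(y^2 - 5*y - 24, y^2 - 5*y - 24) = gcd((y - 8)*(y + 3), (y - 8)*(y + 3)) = y^2 - 5*y - 24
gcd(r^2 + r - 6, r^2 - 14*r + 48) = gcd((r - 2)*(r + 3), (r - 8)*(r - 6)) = 1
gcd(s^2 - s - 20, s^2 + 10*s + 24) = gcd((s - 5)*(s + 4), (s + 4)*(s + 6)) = s + 4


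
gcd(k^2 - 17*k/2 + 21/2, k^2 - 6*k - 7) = k - 7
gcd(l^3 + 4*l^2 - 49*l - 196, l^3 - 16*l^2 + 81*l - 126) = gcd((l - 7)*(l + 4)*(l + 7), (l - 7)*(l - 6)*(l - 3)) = l - 7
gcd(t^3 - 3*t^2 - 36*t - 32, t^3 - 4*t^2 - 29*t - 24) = t^2 - 7*t - 8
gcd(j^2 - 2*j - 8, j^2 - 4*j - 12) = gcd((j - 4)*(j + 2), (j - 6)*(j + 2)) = j + 2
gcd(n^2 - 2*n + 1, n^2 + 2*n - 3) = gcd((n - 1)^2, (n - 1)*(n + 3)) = n - 1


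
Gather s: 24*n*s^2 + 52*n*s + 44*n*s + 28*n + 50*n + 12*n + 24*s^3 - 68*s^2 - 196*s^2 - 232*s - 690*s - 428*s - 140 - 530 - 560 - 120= 90*n + 24*s^3 + s^2*(24*n - 264) + s*(96*n - 1350) - 1350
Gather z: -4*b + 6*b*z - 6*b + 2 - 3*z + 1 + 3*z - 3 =6*b*z - 10*b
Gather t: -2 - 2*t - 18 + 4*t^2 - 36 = 4*t^2 - 2*t - 56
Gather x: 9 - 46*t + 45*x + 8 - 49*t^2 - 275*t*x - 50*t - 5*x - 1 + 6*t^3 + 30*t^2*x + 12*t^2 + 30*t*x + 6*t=6*t^3 - 37*t^2 - 90*t + x*(30*t^2 - 245*t + 40) + 16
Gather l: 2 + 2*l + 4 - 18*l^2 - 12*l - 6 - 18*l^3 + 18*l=-18*l^3 - 18*l^2 + 8*l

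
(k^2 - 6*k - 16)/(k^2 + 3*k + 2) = (k - 8)/(k + 1)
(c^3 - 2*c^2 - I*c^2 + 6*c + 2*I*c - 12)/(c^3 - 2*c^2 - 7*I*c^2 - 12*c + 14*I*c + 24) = (c + 2*I)/(c - 4*I)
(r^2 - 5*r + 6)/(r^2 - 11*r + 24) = (r - 2)/(r - 8)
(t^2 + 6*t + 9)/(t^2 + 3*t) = (t + 3)/t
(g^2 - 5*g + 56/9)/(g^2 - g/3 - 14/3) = (g - 8/3)/(g + 2)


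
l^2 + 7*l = l*(l + 7)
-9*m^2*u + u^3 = u*(-3*m + u)*(3*m + u)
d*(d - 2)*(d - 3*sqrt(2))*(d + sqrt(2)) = d^4 - 2*sqrt(2)*d^3 - 2*d^3 - 6*d^2 + 4*sqrt(2)*d^2 + 12*d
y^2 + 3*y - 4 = (y - 1)*(y + 4)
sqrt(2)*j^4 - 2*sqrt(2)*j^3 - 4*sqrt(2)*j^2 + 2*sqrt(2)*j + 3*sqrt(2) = (j - 3)*(j - 1)*(j + 1)*(sqrt(2)*j + sqrt(2))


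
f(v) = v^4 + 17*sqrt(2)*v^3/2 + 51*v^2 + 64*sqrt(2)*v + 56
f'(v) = 4*v^3 + 51*sqrt(2)*v^2/2 + 102*v + 64*sqrt(2)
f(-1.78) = -1.27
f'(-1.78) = 0.65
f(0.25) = 82.01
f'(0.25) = 118.33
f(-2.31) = -0.64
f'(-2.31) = -1.98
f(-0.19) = 40.56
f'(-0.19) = 72.40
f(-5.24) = 6.46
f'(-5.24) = -29.29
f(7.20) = 10525.64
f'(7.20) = 4187.38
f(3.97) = 2219.69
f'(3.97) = 1314.11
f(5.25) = 4436.00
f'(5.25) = 2198.79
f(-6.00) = 48.45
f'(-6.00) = -87.24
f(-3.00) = -0.09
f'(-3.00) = 1.07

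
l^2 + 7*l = l*(l + 7)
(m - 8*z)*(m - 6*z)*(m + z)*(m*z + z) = m^4*z - 13*m^3*z^2 + m^3*z + 34*m^2*z^3 - 13*m^2*z^2 + 48*m*z^4 + 34*m*z^3 + 48*z^4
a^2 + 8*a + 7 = (a + 1)*(a + 7)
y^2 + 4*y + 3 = (y + 1)*(y + 3)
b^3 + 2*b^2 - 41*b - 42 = (b - 6)*(b + 1)*(b + 7)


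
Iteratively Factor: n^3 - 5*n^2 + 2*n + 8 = (n + 1)*(n^2 - 6*n + 8) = (n - 2)*(n + 1)*(n - 4)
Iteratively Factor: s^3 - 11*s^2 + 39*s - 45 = (s - 5)*(s^2 - 6*s + 9) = (s - 5)*(s - 3)*(s - 3)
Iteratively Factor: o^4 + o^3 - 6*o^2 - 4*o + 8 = (o - 2)*(o^3 + 3*o^2 - 4) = (o - 2)*(o + 2)*(o^2 + o - 2) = (o - 2)*(o - 1)*(o + 2)*(o + 2)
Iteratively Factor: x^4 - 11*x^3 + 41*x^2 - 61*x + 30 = (x - 1)*(x^3 - 10*x^2 + 31*x - 30) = (x - 5)*(x - 1)*(x^2 - 5*x + 6) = (x - 5)*(x - 2)*(x - 1)*(x - 3)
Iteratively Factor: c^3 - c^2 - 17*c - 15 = (c + 1)*(c^2 - 2*c - 15) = (c - 5)*(c + 1)*(c + 3)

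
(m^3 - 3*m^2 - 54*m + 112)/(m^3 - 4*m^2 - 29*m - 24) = (m^2 + 5*m - 14)/(m^2 + 4*m + 3)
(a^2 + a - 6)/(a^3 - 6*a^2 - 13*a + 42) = 1/(a - 7)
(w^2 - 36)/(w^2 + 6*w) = (w - 6)/w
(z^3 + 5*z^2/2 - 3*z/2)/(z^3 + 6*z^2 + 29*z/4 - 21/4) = 2*z/(2*z + 7)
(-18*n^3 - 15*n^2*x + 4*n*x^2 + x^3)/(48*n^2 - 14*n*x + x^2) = (-18*n^3 - 15*n^2*x + 4*n*x^2 + x^3)/(48*n^2 - 14*n*x + x^2)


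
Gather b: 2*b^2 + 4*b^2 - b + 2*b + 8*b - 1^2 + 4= 6*b^2 + 9*b + 3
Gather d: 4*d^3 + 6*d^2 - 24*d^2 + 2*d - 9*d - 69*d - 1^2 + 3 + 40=4*d^3 - 18*d^2 - 76*d + 42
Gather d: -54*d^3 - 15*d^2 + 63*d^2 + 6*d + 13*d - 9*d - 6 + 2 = -54*d^3 + 48*d^2 + 10*d - 4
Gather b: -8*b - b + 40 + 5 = 45 - 9*b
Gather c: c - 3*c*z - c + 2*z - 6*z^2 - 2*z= -3*c*z - 6*z^2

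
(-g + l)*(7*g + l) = -7*g^2 + 6*g*l + l^2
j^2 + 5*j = j*(j + 5)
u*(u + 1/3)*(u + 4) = u^3 + 13*u^2/3 + 4*u/3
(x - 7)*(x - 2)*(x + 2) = x^3 - 7*x^2 - 4*x + 28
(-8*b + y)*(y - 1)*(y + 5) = -8*b*y^2 - 32*b*y + 40*b + y^3 + 4*y^2 - 5*y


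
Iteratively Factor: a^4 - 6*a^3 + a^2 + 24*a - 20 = (a - 2)*(a^3 - 4*a^2 - 7*a + 10) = (a - 5)*(a - 2)*(a^2 + a - 2) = (a - 5)*(a - 2)*(a - 1)*(a + 2)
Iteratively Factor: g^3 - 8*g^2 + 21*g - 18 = (g - 3)*(g^2 - 5*g + 6) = (g - 3)^2*(g - 2)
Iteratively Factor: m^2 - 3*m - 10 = (m - 5)*(m + 2)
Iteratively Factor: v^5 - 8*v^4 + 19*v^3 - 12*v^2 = (v)*(v^4 - 8*v^3 + 19*v^2 - 12*v) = v*(v - 4)*(v^3 - 4*v^2 + 3*v) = v*(v - 4)*(v - 1)*(v^2 - 3*v) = v^2*(v - 4)*(v - 1)*(v - 3)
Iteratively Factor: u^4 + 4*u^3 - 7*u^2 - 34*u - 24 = (u + 2)*(u^3 + 2*u^2 - 11*u - 12) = (u - 3)*(u + 2)*(u^2 + 5*u + 4) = (u - 3)*(u + 1)*(u + 2)*(u + 4)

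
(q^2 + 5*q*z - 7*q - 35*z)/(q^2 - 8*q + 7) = (q + 5*z)/(q - 1)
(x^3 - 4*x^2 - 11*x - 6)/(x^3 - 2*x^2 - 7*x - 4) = (x - 6)/(x - 4)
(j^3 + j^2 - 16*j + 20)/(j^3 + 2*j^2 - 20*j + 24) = (j + 5)/(j + 6)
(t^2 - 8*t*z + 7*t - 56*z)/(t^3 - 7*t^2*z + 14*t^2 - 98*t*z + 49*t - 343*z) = (-t + 8*z)/(-t^2 + 7*t*z - 7*t + 49*z)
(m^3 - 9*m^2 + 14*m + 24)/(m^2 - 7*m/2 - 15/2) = 2*(-m^3 + 9*m^2 - 14*m - 24)/(-2*m^2 + 7*m + 15)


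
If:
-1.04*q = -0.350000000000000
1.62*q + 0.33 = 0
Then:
No Solution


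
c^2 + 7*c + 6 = (c + 1)*(c + 6)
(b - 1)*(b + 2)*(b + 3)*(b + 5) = b^4 + 9*b^3 + 21*b^2 - b - 30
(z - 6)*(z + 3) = z^2 - 3*z - 18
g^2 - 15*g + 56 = (g - 8)*(g - 7)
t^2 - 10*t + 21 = (t - 7)*(t - 3)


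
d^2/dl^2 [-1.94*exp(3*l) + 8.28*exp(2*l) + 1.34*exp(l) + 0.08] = (-17.46*exp(2*l) + 33.12*exp(l) + 1.34)*exp(l)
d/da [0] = 0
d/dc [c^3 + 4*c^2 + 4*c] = 3*c^2 + 8*c + 4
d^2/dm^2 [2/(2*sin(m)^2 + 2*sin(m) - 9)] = 4*(-8*sin(m)^4 - 6*sin(m)^3 - 26*sin(m)^2 + 3*sin(m) + 22)/(2*sin(m) - cos(2*m) - 8)^3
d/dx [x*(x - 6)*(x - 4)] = 3*x^2 - 20*x + 24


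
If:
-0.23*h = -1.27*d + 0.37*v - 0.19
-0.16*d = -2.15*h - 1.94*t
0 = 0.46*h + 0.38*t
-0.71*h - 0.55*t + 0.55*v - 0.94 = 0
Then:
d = 0.30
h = -0.24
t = 0.29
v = 1.69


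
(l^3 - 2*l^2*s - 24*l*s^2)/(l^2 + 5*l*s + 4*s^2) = l*(l - 6*s)/(l + s)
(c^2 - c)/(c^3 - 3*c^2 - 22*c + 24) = c/(c^2 - 2*c - 24)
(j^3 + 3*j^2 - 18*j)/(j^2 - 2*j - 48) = j*(j - 3)/(j - 8)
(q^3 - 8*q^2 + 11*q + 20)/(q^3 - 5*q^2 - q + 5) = (q - 4)/(q - 1)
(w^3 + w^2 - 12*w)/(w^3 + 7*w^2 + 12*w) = (w - 3)/(w + 3)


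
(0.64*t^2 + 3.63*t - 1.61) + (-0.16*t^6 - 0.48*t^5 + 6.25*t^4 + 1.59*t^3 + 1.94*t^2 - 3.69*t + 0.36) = -0.16*t^6 - 0.48*t^5 + 6.25*t^4 + 1.59*t^3 + 2.58*t^2 - 0.0600000000000001*t - 1.25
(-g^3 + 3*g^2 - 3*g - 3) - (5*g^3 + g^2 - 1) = -6*g^3 + 2*g^2 - 3*g - 2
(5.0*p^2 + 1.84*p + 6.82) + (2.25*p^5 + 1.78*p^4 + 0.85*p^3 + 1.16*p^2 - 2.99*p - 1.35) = 2.25*p^5 + 1.78*p^4 + 0.85*p^3 + 6.16*p^2 - 1.15*p + 5.47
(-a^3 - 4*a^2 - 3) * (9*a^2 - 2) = -9*a^5 - 36*a^4 + 2*a^3 - 19*a^2 + 6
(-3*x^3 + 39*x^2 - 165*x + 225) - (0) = -3*x^3 + 39*x^2 - 165*x + 225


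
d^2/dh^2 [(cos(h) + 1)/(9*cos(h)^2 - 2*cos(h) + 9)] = 2*(729*(1 - cos(2*h))^2*cos(h) + 342*(1 - cos(2*h))^2 + 504*cos(h) - 208*cos(2*h) - 54*cos(3*h) - 162*cos(5*h) - 1104)/(4*cos(h) - 9*cos(2*h) - 27)^3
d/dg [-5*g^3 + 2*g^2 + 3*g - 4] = -15*g^2 + 4*g + 3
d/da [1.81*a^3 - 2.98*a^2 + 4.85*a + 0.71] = 5.43*a^2 - 5.96*a + 4.85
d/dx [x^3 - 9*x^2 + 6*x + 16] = 3*x^2 - 18*x + 6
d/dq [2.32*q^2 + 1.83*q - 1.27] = 4.64*q + 1.83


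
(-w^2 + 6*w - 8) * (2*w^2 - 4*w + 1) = -2*w^4 + 16*w^3 - 41*w^2 + 38*w - 8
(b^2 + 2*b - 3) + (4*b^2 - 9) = 5*b^2 + 2*b - 12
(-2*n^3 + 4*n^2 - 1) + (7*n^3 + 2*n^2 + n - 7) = 5*n^3 + 6*n^2 + n - 8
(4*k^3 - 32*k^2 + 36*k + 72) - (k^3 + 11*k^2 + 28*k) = 3*k^3 - 43*k^2 + 8*k + 72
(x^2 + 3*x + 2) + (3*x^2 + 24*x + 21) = 4*x^2 + 27*x + 23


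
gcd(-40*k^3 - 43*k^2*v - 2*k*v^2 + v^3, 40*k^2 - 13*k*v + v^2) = -8*k + v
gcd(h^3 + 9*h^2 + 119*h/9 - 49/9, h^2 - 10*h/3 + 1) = h - 1/3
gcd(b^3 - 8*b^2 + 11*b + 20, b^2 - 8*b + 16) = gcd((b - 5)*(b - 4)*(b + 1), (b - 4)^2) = b - 4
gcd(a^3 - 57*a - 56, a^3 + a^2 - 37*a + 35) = a + 7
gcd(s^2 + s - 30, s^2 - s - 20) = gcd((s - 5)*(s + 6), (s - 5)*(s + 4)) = s - 5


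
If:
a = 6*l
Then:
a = 6*l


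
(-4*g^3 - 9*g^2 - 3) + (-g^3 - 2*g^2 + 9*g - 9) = -5*g^3 - 11*g^2 + 9*g - 12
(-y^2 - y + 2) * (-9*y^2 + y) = 9*y^4 + 8*y^3 - 19*y^2 + 2*y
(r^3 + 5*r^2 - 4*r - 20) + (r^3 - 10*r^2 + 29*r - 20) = 2*r^3 - 5*r^2 + 25*r - 40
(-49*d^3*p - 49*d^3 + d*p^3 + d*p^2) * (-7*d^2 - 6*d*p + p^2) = 343*d^5*p + 343*d^5 + 294*d^4*p^2 + 294*d^4*p - 56*d^3*p^3 - 56*d^3*p^2 - 6*d^2*p^4 - 6*d^2*p^3 + d*p^5 + d*p^4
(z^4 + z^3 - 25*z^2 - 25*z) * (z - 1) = z^5 - 26*z^3 + 25*z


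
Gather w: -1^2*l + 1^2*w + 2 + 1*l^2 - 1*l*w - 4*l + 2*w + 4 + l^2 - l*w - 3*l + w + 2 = 2*l^2 - 8*l + w*(4 - 2*l) + 8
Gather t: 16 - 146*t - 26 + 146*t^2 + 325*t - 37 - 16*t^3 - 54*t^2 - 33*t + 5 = -16*t^3 + 92*t^2 + 146*t - 42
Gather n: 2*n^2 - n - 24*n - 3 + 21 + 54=2*n^2 - 25*n + 72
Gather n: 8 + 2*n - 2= 2*n + 6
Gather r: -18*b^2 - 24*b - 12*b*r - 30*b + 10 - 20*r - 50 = -18*b^2 - 54*b + r*(-12*b - 20) - 40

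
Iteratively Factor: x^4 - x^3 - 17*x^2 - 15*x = (x)*(x^3 - x^2 - 17*x - 15) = x*(x + 1)*(x^2 - 2*x - 15) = x*(x + 1)*(x + 3)*(x - 5)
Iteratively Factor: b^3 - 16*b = (b - 4)*(b^2 + 4*b) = b*(b - 4)*(b + 4)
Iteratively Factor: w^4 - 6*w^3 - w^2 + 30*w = (w - 3)*(w^3 - 3*w^2 - 10*w) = (w - 5)*(w - 3)*(w^2 + 2*w) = w*(w - 5)*(w - 3)*(w + 2)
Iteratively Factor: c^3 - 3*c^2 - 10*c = (c - 5)*(c^2 + 2*c) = c*(c - 5)*(c + 2)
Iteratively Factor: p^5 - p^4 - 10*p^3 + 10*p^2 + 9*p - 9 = (p + 1)*(p^4 - 2*p^3 - 8*p^2 + 18*p - 9) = (p + 1)*(p + 3)*(p^3 - 5*p^2 + 7*p - 3) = (p - 1)*(p + 1)*(p + 3)*(p^2 - 4*p + 3) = (p - 3)*(p - 1)*(p + 1)*(p + 3)*(p - 1)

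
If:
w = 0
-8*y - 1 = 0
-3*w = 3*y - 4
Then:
No Solution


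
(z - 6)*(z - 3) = z^2 - 9*z + 18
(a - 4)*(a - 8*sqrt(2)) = a^2 - 8*sqrt(2)*a - 4*a + 32*sqrt(2)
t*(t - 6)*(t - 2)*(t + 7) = t^4 - t^3 - 44*t^2 + 84*t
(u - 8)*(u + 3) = u^2 - 5*u - 24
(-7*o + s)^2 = 49*o^2 - 14*o*s + s^2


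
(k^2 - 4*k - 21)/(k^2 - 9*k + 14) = (k + 3)/(k - 2)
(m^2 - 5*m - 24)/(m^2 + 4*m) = (m^2 - 5*m - 24)/(m*(m + 4))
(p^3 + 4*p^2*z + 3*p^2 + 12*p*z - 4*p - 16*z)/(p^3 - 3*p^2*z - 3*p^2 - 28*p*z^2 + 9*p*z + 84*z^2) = (-p^2 - 3*p + 4)/(-p^2 + 7*p*z + 3*p - 21*z)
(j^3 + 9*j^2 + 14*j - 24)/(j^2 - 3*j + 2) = (j^2 + 10*j + 24)/(j - 2)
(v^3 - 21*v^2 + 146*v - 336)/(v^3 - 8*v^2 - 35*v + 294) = (v^2 - 14*v + 48)/(v^2 - v - 42)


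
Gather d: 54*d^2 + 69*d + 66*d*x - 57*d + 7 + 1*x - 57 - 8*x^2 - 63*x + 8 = 54*d^2 + d*(66*x + 12) - 8*x^2 - 62*x - 42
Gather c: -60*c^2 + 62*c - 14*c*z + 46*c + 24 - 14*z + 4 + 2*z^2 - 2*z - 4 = -60*c^2 + c*(108 - 14*z) + 2*z^2 - 16*z + 24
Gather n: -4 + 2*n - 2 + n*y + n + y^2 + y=n*(y + 3) + y^2 + y - 6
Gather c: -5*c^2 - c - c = -5*c^2 - 2*c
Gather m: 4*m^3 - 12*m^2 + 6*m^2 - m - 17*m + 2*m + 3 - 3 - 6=4*m^3 - 6*m^2 - 16*m - 6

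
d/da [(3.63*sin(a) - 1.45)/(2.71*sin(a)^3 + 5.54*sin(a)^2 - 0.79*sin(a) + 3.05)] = (-19.6746*sin(a)^3 - 8.3217*sin(a)^2 + 16.066*sin(a) + 9.926)*cos(a)/(7.3441*sin(a)^6 + 30.0268*sin(a)^5 + 26.4098*sin(a)^4 + 7.7778*sin(a)^3 + 34.4181*sin(a)^2 - 4.819*sin(a) + 9.3025)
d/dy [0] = 0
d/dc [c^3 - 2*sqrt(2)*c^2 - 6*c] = 3*c^2 - 4*sqrt(2)*c - 6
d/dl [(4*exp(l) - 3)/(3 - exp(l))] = 9*exp(l)/(exp(l) - 3)^2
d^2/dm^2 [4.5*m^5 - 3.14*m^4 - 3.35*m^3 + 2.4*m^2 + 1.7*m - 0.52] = 90.0*m^3 - 37.68*m^2 - 20.1*m + 4.8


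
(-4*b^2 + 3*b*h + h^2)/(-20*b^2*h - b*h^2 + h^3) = (b - h)/(h*(5*b - h))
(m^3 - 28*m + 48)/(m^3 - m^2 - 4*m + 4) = (m^2 + 2*m - 24)/(m^2 + m - 2)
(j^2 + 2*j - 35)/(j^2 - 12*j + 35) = (j + 7)/(j - 7)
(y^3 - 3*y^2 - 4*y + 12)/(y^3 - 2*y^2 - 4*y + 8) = (y - 3)/(y - 2)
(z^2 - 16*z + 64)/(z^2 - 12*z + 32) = (z - 8)/(z - 4)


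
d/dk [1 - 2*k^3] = -6*k^2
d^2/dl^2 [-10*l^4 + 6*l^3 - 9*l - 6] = 12*l*(3 - 10*l)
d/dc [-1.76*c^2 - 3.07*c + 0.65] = -3.52*c - 3.07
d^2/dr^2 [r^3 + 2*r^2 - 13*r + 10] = 6*r + 4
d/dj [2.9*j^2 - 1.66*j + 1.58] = 5.8*j - 1.66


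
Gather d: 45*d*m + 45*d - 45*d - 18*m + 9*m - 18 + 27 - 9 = 45*d*m - 9*m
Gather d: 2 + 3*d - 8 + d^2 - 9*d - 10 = d^2 - 6*d - 16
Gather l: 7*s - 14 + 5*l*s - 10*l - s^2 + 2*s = l*(5*s - 10) - s^2 + 9*s - 14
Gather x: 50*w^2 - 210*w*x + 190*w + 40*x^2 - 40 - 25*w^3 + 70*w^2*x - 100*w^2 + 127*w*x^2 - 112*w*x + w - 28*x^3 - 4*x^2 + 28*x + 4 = -25*w^3 - 50*w^2 + 191*w - 28*x^3 + x^2*(127*w + 36) + x*(70*w^2 - 322*w + 28) - 36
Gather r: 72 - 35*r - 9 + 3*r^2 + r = 3*r^2 - 34*r + 63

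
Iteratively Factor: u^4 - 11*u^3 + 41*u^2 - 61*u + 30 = (u - 5)*(u^3 - 6*u^2 + 11*u - 6) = (u - 5)*(u - 3)*(u^2 - 3*u + 2) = (u - 5)*(u - 3)*(u - 1)*(u - 2)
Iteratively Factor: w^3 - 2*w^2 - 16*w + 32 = (w - 4)*(w^2 + 2*w - 8) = (w - 4)*(w + 4)*(w - 2)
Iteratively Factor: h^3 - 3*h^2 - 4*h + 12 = (h - 2)*(h^2 - h - 6) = (h - 2)*(h + 2)*(h - 3)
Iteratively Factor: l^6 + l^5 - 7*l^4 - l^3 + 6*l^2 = (l)*(l^5 + l^4 - 7*l^3 - l^2 + 6*l) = l*(l + 3)*(l^4 - 2*l^3 - l^2 + 2*l) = l*(l - 2)*(l + 3)*(l^3 - l) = l^2*(l - 2)*(l + 3)*(l^2 - 1) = l^2*(l - 2)*(l - 1)*(l + 3)*(l + 1)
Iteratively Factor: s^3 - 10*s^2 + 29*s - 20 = (s - 4)*(s^2 - 6*s + 5) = (s - 4)*(s - 1)*(s - 5)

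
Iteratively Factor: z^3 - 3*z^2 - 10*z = (z + 2)*(z^2 - 5*z) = z*(z + 2)*(z - 5)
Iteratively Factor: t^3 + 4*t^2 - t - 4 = (t - 1)*(t^2 + 5*t + 4) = (t - 1)*(t + 4)*(t + 1)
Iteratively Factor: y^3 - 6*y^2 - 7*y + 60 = (y + 3)*(y^2 - 9*y + 20) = (y - 5)*(y + 3)*(y - 4)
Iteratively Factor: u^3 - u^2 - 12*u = (u + 3)*(u^2 - 4*u) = (u - 4)*(u + 3)*(u)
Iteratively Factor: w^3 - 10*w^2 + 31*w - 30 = (w - 5)*(w^2 - 5*w + 6) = (w - 5)*(w - 2)*(w - 3)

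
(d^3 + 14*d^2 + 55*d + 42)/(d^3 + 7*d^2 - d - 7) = (d + 6)/(d - 1)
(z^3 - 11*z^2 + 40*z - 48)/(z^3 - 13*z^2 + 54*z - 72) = (z - 4)/(z - 6)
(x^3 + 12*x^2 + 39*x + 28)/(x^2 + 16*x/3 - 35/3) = 3*(x^2 + 5*x + 4)/(3*x - 5)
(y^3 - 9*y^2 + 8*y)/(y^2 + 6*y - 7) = y*(y - 8)/(y + 7)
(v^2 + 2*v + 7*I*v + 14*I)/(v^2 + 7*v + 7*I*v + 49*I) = (v + 2)/(v + 7)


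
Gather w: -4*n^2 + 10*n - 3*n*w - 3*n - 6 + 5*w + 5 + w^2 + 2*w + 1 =-4*n^2 + 7*n + w^2 + w*(7 - 3*n)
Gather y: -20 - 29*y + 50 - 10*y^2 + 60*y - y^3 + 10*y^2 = -y^3 + 31*y + 30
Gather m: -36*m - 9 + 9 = -36*m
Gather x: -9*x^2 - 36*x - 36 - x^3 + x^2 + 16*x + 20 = -x^3 - 8*x^2 - 20*x - 16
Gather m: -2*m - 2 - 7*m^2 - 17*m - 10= -7*m^2 - 19*m - 12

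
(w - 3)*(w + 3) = w^2 - 9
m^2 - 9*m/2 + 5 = (m - 5/2)*(m - 2)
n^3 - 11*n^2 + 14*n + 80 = (n - 8)*(n - 5)*(n + 2)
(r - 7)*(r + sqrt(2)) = r^2 - 7*r + sqrt(2)*r - 7*sqrt(2)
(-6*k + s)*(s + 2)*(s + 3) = -6*k*s^2 - 30*k*s - 36*k + s^3 + 5*s^2 + 6*s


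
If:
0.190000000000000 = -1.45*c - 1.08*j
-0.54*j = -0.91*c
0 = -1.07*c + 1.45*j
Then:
No Solution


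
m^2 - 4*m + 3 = (m - 3)*(m - 1)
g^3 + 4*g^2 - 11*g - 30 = (g - 3)*(g + 2)*(g + 5)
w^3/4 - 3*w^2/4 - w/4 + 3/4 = (w/4 + 1/4)*(w - 3)*(w - 1)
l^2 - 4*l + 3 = (l - 3)*(l - 1)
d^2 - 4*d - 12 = (d - 6)*(d + 2)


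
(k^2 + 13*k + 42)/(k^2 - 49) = (k + 6)/(k - 7)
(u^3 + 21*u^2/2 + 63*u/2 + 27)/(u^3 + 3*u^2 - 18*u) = (2*u^2 + 9*u + 9)/(2*u*(u - 3))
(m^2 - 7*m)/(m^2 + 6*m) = (m - 7)/(m + 6)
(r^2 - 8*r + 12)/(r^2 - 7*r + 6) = (r - 2)/(r - 1)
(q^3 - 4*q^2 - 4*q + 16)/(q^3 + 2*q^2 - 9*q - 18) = (q^2 - 6*q + 8)/(q^2 - 9)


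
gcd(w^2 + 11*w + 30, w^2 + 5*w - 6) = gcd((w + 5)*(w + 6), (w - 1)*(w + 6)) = w + 6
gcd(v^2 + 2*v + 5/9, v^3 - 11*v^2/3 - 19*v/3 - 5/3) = v + 1/3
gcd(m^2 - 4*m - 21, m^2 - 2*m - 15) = m + 3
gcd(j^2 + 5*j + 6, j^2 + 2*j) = j + 2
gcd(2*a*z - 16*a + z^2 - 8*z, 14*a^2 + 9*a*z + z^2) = 2*a + z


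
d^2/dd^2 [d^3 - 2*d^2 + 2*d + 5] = 6*d - 4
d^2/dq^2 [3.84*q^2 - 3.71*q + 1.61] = 7.68000000000000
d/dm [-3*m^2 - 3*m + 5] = -6*m - 3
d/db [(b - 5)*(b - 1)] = 2*b - 6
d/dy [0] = 0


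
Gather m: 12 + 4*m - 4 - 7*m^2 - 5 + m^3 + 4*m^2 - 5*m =m^3 - 3*m^2 - m + 3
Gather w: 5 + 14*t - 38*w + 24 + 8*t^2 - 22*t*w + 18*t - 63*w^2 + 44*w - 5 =8*t^2 + 32*t - 63*w^2 + w*(6 - 22*t) + 24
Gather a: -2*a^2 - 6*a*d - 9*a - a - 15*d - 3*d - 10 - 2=-2*a^2 + a*(-6*d - 10) - 18*d - 12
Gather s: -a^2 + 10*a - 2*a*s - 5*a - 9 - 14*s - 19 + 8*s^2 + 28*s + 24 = -a^2 + 5*a + 8*s^2 + s*(14 - 2*a) - 4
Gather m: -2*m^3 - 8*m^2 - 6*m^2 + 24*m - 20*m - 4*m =-2*m^3 - 14*m^2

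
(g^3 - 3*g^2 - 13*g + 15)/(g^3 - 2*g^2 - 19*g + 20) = (g + 3)/(g + 4)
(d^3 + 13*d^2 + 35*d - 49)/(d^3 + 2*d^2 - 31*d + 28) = (d + 7)/(d - 4)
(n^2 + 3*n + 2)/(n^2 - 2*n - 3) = (n + 2)/(n - 3)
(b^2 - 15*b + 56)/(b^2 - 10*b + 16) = (b - 7)/(b - 2)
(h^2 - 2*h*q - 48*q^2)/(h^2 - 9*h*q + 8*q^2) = (-h - 6*q)/(-h + q)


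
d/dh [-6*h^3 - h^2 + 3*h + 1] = -18*h^2 - 2*h + 3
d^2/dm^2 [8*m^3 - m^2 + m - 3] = 48*m - 2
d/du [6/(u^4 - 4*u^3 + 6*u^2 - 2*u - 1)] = 12*(-2*u^3 + 6*u^2 - 6*u + 1)/(-u^4 + 4*u^3 - 6*u^2 + 2*u + 1)^2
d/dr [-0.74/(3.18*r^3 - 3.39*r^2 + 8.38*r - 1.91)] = (7.0596*r^2 - 5.0172*r + 6.2012)/(3.18*r^3 - 3.39*r^2 + 8.38*r - 1.91)^2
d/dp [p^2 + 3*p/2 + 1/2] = 2*p + 3/2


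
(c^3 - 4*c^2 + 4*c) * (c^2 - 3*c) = c^5 - 7*c^4 + 16*c^3 - 12*c^2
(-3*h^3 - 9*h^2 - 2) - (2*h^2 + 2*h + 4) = -3*h^3 - 11*h^2 - 2*h - 6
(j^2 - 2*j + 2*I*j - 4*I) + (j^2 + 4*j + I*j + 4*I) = 2*j^2 + 2*j + 3*I*j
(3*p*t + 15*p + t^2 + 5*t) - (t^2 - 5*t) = 3*p*t + 15*p + 10*t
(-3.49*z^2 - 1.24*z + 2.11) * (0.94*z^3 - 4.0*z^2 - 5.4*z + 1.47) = -3.2806*z^5 + 12.7944*z^4 + 25.7894*z^3 - 6.8743*z^2 - 13.2168*z + 3.1017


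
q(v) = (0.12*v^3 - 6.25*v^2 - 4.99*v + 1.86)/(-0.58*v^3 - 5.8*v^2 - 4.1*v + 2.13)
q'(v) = (0.36*v^2 - 12.5*v - 4.99)/(-0.58*v^3 - 5.8*v^2 - 4.1*v + 2.13) + (1.74*v^2 + 11.6*v + 4.1)*(0.12*v^3 - 6.25*v^2 - 4.99*v + 1.86)/(-0.58*v^3 - 5.8*v^2 - 4.1*v + 2.13)^2 = (-2.77555756156289e-17*v^5 - 4.321*v^4 - 6.7724*v^3 + 0.686199999999999*v^2 - 5.049*v - 3.0027)/(0.3364*v^6 + 6.728*v^5 + 38.396*v^4 + 45.0892*v^3 - 7.898*v^2 - 17.466*v + 4.5369)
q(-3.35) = 2.05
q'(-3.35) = -0.36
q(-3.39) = 2.06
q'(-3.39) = -0.36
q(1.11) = 1.08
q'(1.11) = -0.22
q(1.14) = 1.08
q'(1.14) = -0.21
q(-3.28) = 2.02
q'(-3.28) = -0.35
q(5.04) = 0.69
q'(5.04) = -0.06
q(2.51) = 0.89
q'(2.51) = -0.10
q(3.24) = 0.83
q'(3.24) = -0.09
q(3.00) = 0.85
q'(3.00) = -0.09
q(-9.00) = 68.80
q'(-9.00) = -368.89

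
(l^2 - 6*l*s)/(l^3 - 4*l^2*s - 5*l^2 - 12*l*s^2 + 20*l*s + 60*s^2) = l/(l^2 + 2*l*s - 5*l - 10*s)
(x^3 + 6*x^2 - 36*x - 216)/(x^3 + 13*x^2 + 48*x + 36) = (x - 6)/(x + 1)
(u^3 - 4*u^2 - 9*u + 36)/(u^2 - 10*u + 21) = (u^2 - u - 12)/(u - 7)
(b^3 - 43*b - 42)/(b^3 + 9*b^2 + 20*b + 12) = (b - 7)/(b + 2)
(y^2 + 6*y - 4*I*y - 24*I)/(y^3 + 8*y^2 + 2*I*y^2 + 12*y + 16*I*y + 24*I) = (y - 4*I)/(y^2 + 2*y*(1 + I) + 4*I)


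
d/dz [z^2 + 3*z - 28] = 2*z + 3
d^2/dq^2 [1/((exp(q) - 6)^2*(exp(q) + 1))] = (9*exp(3*q) - 13*exp(2*q) + 52*exp(q) - 24)*exp(q)/(exp(7*q) - 21*exp(6*q) + 147*exp(5*q) - 287*exp(4*q) - 672*exp(3*q) + 1512*exp(2*q) + 3024*exp(q) + 1296)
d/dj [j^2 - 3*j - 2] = 2*j - 3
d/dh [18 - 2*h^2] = -4*h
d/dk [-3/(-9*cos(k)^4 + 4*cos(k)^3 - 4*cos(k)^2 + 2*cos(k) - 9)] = 6*(18*cos(k)^3 - 6*cos(k)^2 + 4*cos(k) - 1)*sin(k)/(9*cos(k)^4 - 4*cos(k)^3 + 4*cos(k)^2 - 2*cos(k) + 9)^2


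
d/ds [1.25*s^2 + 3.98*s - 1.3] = 2.5*s + 3.98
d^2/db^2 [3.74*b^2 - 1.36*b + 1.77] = 7.48000000000000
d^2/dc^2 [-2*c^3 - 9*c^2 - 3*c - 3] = -12*c - 18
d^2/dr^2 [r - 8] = 0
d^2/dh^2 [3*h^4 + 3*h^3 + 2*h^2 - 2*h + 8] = 36*h^2 + 18*h + 4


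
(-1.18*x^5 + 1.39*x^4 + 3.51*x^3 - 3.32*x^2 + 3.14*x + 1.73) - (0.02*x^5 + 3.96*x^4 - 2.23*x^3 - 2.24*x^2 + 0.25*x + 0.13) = -1.2*x^5 - 2.57*x^4 + 5.74*x^3 - 1.08*x^2 + 2.89*x + 1.6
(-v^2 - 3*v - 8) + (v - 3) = -v^2 - 2*v - 11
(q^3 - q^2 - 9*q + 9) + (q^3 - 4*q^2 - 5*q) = 2*q^3 - 5*q^2 - 14*q + 9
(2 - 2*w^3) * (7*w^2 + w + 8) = -14*w^5 - 2*w^4 - 16*w^3 + 14*w^2 + 2*w + 16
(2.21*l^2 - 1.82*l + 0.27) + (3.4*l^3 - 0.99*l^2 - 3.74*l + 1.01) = 3.4*l^3 + 1.22*l^2 - 5.56*l + 1.28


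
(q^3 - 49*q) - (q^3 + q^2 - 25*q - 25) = -q^2 - 24*q + 25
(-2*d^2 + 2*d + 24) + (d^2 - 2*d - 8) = 16 - d^2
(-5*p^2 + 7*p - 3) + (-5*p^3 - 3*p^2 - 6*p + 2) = -5*p^3 - 8*p^2 + p - 1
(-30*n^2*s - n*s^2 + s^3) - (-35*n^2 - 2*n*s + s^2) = -30*n^2*s + 35*n^2 - n*s^2 + 2*n*s + s^3 - s^2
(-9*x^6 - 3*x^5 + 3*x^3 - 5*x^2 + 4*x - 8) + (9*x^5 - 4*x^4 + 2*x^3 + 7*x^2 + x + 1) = -9*x^6 + 6*x^5 - 4*x^4 + 5*x^3 + 2*x^2 + 5*x - 7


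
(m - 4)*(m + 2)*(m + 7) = m^3 + 5*m^2 - 22*m - 56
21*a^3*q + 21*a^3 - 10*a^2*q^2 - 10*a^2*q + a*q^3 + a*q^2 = (-7*a + q)*(-3*a + q)*(a*q + a)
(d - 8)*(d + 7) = d^2 - d - 56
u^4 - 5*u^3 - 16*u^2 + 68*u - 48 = (u - 6)*(u - 2)*(u - 1)*(u + 4)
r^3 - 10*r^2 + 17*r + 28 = (r - 7)*(r - 4)*(r + 1)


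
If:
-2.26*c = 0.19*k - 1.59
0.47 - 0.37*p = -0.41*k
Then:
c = 0.799913662853443 - 0.0758687675372329*p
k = 0.902439024390244*p - 1.14634146341463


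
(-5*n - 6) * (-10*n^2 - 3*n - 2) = 50*n^3 + 75*n^2 + 28*n + 12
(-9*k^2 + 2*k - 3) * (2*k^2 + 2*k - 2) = -18*k^4 - 14*k^3 + 16*k^2 - 10*k + 6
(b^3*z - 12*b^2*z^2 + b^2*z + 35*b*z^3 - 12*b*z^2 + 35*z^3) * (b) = b^4*z - 12*b^3*z^2 + b^3*z + 35*b^2*z^3 - 12*b^2*z^2 + 35*b*z^3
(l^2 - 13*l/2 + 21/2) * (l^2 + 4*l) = l^4 - 5*l^3/2 - 31*l^2/2 + 42*l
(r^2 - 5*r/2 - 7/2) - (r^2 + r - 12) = 17/2 - 7*r/2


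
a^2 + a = a*(a + 1)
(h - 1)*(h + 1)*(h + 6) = h^3 + 6*h^2 - h - 6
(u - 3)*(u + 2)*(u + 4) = u^3 + 3*u^2 - 10*u - 24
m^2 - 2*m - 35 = (m - 7)*(m + 5)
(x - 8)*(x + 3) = x^2 - 5*x - 24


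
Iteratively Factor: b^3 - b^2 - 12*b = (b + 3)*(b^2 - 4*b) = b*(b + 3)*(b - 4)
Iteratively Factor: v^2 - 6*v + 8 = (v - 4)*(v - 2)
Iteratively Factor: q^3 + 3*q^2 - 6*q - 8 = (q - 2)*(q^2 + 5*q + 4) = (q - 2)*(q + 4)*(q + 1)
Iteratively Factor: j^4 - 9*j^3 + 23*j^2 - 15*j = (j)*(j^3 - 9*j^2 + 23*j - 15) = j*(j - 5)*(j^2 - 4*j + 3) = j*(j - 5)*(j - 1)*(j - 3)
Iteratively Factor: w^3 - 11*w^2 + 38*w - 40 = (w - 2)*(w^2 - 9*w + 20) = (w - 5)*(w - 2)*(w - 4)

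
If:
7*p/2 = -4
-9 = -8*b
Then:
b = 9/8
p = -8/7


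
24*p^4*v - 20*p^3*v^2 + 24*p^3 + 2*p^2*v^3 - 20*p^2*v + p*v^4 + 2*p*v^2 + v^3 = (-2*p + v)^2*(6*p + v)*(p*v + 1)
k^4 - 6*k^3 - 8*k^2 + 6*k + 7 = (k - 7)*(k - 1)*(k + 1)^2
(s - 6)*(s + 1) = s^2 - 5*s - 6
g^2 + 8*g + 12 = (g + 2)*(g + 6)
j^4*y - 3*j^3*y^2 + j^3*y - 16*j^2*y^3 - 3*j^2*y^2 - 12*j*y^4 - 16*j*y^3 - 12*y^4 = (j - 6*y)*(j + y)*(j + 2*y)*(j*y + y)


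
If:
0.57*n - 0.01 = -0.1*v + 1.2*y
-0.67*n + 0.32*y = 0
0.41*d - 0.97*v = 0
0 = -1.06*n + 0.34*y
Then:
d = 0.24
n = 0.00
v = 0.10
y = 0.00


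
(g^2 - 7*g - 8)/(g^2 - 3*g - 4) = (g - 8)/(g - 4)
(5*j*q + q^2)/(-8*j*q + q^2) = (5*j + q)/(-8*j + q)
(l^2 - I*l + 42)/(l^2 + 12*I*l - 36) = (l - 7*I)/(l + 6*I)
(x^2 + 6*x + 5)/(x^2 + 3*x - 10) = (x + 1)/(x - 2)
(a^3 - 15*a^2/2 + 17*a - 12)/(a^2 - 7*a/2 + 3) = a - 4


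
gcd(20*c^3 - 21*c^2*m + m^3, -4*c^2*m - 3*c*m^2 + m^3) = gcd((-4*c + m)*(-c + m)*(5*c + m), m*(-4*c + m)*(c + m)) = 4*c - m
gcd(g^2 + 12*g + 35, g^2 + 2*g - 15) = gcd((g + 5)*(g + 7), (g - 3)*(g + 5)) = g + 5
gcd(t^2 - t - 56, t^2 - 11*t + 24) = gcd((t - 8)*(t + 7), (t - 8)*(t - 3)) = t - 8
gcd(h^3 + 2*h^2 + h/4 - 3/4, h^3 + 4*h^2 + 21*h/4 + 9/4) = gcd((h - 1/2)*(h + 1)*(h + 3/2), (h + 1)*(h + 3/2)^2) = h^2 + 5*h/2 + 3/2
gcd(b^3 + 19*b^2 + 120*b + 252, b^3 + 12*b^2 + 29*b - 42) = b^2 + 13*b + 42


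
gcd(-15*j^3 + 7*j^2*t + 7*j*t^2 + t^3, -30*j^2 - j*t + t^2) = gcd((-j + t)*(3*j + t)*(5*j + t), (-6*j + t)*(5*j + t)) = 5*j + t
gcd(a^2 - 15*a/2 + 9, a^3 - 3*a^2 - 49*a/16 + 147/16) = 1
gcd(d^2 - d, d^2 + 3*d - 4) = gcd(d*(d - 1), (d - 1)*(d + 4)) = d - 1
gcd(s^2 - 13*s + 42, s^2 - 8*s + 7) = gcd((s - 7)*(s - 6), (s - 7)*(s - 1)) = s - 7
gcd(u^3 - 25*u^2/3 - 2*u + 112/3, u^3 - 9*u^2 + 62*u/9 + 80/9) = u - 8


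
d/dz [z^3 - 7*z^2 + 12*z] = 3*z^2 - 14*z + 12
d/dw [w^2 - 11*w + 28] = 2*w - 11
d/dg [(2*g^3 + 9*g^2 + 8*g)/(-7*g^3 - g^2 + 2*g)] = (61*g^2 + 120*g + 26)/(49*g^4 + 14*g^3 - 27*g^2 - 4*g + 4)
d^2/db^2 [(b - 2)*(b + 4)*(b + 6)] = 6*b + 16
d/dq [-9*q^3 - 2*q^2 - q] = -27*q^2 - 4*q - 1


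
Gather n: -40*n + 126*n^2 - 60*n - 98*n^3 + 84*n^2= -98*n^3 + 210*n^2 - 100*n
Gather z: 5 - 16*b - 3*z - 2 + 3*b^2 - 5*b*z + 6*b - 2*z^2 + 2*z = 3*b^2 - 10*b - 2*z^2 + z*(-5*b - 1) + 3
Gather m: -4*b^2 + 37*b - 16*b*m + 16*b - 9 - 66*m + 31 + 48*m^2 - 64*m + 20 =-4*b^2 + 53*b + 48*m^2 + m*(-16*b - 130) + 42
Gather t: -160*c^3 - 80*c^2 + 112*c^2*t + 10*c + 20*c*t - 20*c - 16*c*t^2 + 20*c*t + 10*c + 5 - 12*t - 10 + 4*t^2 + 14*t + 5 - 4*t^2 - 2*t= -160*c^3 - 80*c^2 - 16*c*t^2 + t*(112*c^2 + 40*c)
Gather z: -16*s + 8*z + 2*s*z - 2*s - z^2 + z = -18*s - z^2 + z*(2*s + 9)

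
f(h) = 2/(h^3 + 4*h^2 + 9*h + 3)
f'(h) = 2*(-3*h^2 - 8*h - 9)/(h^3 + 4*h^2 + 9*h + 3)^2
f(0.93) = 0.13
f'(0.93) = -0.16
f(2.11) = 0.04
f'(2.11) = -0.03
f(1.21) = 0.09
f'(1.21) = -0.10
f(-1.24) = -0.51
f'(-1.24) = -0.48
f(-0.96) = -0.70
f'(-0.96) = -1.01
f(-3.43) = -0.09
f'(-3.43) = -0.08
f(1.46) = 0.07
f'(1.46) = -0.07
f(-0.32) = 4.03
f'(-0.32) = -54.67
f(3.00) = 0.02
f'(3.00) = -0.01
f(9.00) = 0.00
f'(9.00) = 0.00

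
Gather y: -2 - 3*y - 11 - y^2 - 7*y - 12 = -y^2 - 10*y - 25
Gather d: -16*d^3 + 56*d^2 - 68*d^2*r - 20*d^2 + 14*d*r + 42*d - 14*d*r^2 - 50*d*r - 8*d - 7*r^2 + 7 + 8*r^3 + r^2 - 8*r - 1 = -16*d^3 + d^2*(36 - 68*r) + d*(-14*r^2 - 36*r + 34) + 8*r^3 - 6*r^2 - 8*r + 6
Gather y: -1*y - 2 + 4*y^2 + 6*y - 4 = 4*y^2 + 5*y - 6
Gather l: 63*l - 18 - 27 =63*l - 45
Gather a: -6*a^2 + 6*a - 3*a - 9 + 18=-6*a^2 + 3*a + 9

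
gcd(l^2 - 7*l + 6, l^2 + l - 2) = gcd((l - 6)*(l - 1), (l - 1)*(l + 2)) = l - 1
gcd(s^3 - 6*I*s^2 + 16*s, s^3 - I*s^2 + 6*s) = s^2 + 2*I*s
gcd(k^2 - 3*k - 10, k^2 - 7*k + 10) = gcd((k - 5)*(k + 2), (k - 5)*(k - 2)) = k - 5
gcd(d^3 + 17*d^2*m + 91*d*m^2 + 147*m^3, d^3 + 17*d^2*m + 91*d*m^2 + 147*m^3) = d^3 + 17*d^2*m + 91*d*m^2 + 147*m^3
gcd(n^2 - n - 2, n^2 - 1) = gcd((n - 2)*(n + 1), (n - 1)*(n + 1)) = n + 1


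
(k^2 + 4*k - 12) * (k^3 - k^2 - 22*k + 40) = k^5 + 3*k^4 - 38*k^3 - 36*k^2 + 424*k - 480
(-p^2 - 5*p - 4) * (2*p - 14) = -2*p^3 + 4*p^2 + 62*p + 56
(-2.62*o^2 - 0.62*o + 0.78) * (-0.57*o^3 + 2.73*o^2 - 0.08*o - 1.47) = 1.4934*o^5 - 6.7992*o^4 - 1.9276*o^3 + 6.0304*o^2 + 0.849*o - 1.1466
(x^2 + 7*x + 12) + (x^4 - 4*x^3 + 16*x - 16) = x^4 - 4*x^3 + x^2 + 23*x - 4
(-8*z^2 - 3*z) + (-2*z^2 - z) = -10*z^2 - 4*z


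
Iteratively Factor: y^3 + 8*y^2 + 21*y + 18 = (y + 2)*(y^2 + 6*y + 9) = (y + 2)*(y + 3)*(y + 3)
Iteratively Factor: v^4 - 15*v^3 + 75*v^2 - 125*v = (v - 5)*(v^3 - 10*v^2 + 25*v) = (v - 5)^2*(v^2 - 5*v) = v*(v - 5)^2*(v - 5)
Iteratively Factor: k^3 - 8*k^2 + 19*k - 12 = (k - 3)*(k^2 - 5*k + 4) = (k - 3)*(k - 1)*(k - 4)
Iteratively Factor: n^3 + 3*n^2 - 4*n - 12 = (n + 2)*(n^2 + n - 6) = (n + 2)*(n + 3)*(n - 2)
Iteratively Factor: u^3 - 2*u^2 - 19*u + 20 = (u - 1)*(u^2 - u - 20) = (u - 5)*(u - 1)*(u + 4)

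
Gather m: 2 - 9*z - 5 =-9*z - 3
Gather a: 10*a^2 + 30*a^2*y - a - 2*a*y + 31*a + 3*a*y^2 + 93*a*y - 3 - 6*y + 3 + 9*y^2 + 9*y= a^2*(30*y + 10) + a*(3*y^2 + 91*y + 30) + 9*y^2 + 3*y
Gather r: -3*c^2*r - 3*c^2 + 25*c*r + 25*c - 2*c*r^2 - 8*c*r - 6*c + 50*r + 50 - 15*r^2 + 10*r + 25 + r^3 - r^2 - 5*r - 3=-3*c^2 + 19*c + r^3 + r^2*(-2*c - 16) + r*(-3*c^2 + 17*c + 55) + 72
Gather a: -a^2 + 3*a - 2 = -a^2 + 3*a - 2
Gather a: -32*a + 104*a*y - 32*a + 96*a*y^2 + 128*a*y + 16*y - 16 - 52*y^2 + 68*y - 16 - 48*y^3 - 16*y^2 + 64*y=a*(96*y^2 + 232*y - 64) - 48*y^3 - 68*y^2 + 148*y - 32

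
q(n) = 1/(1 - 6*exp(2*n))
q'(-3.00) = 0.03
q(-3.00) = 1.02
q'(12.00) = 0.00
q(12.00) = 0.00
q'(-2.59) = 0.07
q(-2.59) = 1.03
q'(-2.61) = 0.07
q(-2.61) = 1.03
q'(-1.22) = 4.60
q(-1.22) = 2.10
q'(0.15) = 0.32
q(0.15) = -0.14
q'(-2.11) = 0.21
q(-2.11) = 1.10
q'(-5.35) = 0.00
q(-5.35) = 1.00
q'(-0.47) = 2.60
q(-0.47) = -0.74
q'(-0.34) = 1.46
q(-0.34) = -0.49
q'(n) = 12*exp(2*n)/(1 - 6*exp(2*n))^2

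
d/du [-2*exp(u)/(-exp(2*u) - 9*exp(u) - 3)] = 2*(3 - exp(2*u))*exp(u)/(exp(4*u) + 18*exp(3*u) + 87*exp(2*u) + 54*exp(u) + 9)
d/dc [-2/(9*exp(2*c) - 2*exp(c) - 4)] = (36*exp(c) - 4)*exp(c)/(-9*exp(2*c) + 2*exp(c) + 4)^2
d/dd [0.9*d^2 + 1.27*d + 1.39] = 1.8*d + 1.27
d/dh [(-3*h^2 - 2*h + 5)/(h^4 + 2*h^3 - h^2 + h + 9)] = (6*h^5 + 12*h^4 - 12*h^3 - 35*h^2 - 44*h - 23)/(h^8 + 4*h^7 + 2*h^6 - 2*h^5 + 23*h^4 + 34*h^3 - 17*h^2 + 18*h + 81)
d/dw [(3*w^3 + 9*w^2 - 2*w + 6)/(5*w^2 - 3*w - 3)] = (15*w^4 - 18*w^3 - 44*w^2 - 114*w + 24)/(25*w^4 - 30*w^3 - 21*w^2 + 18*w + 9)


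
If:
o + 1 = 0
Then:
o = -1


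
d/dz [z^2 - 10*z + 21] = 2*z - 10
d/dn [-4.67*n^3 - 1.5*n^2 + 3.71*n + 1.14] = -14.01*n^2 - 3.0*n + 3.71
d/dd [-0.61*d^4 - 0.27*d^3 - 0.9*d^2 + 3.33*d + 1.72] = -2.44*d^3 - 0.81*d^2 - 1.8*d + 3.33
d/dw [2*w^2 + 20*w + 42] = 4*w + 20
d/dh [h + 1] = 1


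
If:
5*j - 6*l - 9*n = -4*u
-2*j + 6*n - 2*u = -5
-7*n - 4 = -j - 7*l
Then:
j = 7*u/6 - 127/12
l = 5*u/9 - 41/18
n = 13*u/18 - 157/36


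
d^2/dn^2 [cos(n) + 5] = -cos(n)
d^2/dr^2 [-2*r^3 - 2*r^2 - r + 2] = -12*r - 4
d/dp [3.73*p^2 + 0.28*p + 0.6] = 7.46*p + 0.28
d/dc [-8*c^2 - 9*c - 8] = -16*c - 9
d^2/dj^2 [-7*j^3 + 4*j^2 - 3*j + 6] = 8 - 42*j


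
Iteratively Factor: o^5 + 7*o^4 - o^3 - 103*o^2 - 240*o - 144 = (o + 4)*(o^4 + 3*o^3 - 13*o^2 - 51*o - 36) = (o + 3)*(o + 4)*(o^3 - 13*o - 12) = (o - 4)*(o + 3)*(o + 4)*(o^2 + 4*o + 3) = (o - 4)*(o + 1)*(o + 3)*(o + 4)*(o + 3)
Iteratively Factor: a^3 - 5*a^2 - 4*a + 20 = (a - 5)*(a^2 - 4) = (a - 5)*(a + 2)*(a - 2)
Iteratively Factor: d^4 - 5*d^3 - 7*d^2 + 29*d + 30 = (d - 3)*(d^3 - 2*d^2 - 13*d - 10) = (d - 3)*(d + 1)*(d^2 - 3*d - 10) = (d - 3)*(d + 1)*(d + 2)*(d - 5)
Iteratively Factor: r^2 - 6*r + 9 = (r - 3)*(r - 3)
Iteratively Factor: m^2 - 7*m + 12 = (m - 3)*(m - 4)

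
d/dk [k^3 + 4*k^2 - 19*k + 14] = 3*k^2 + 8*k - 19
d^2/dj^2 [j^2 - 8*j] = 2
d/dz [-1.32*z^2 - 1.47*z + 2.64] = -2.64*z - 1.47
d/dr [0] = 0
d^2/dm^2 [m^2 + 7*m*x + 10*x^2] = 2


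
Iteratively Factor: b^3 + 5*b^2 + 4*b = (b + 4)*(b^2 + b) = (b + 1)*(b + 4)*(b)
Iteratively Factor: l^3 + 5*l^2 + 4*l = (l + 1)*(l^2 + 4*l) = l*(l + 1)*(l + 4)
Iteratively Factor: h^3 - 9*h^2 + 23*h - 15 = (h - 1)*(h^2 - 8*h + 15) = (h - 3)*(h - 1)*(h - 5)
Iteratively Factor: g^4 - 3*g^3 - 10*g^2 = (g - 5)*(g^3 + 2*g^2) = g*(g - 5)*(g^2 + 2*g) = g*(g - 5)*(g + 2)*(g)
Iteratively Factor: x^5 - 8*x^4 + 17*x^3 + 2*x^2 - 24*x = (x + 1)*(x^4 - 9*x^3 + 26*x^2 - 24*x) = (x - 4)*(x + 1)*(x^3 - 5*x^2 + 6*x) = (x - 4)*(x - 2)*(x + 1)*(x^2 - 3*x) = x*(x - 4)*(x - 2)*(x + 1)*(x - 3)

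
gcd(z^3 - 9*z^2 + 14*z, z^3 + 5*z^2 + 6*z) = z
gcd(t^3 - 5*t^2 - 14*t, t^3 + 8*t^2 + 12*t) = t^2 + 2*t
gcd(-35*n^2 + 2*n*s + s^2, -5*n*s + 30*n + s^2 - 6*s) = -5*n + s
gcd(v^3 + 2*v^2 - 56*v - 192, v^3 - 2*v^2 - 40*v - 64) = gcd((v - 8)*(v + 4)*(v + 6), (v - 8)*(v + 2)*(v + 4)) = v^2 - 4*v - 32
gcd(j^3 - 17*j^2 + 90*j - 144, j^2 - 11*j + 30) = j - 6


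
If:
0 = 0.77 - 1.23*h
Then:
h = 0.63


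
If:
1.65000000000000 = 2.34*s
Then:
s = 0.71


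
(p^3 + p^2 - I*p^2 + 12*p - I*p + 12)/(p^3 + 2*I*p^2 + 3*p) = (p^2 + p*(1 - 4*I) - 4*I)/(p*(p - I))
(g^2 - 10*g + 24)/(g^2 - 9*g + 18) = (g - 4)/(g - 3)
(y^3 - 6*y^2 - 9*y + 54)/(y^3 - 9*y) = (y - 6)/y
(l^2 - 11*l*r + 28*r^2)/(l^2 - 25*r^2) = (l^2 - 11*l*r + 28*r^2)/(l^2 - 25*r^2)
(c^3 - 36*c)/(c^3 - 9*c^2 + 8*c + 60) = c*(c + 6)/(c^2 - 3*c - 10)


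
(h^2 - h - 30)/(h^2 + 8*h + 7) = (h^2 - h - 30)/(h^2 + 8*h + 7)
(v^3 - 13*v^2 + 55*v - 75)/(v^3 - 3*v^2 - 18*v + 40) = (v^2 - 8*v + 15)/(v^2 + 2*v - 8)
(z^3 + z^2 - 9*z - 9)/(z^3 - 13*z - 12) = (z - 3)/(z - 4)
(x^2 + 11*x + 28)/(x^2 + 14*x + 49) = (x + 4)/(x + 7)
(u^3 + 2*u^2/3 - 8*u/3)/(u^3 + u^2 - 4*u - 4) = u*(3*u - 4)/(3*(u^2 - u - 2))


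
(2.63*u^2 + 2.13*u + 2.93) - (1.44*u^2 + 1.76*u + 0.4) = 1.19*u^2 + 0.37*u + 2.53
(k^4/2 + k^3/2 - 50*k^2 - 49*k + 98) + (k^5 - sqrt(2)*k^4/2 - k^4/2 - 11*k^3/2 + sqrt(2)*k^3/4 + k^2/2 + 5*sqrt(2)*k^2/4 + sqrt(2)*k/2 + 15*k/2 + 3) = k^5 - sqrt(2)*k^4/2 - 5*k^3 + sqrt(2)*k^3/4 - 99*k^2/2 + 5*sqrt(2)*k^2/4 - 83*k/2 + sqrt(2)*k/2 + 101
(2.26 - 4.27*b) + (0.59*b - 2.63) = -3.68*b - 0.37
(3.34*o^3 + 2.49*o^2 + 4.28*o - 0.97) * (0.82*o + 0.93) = 2.7388*o^4 + 5.148*o^3 + 5.8253*o^2 + 3.185*o - 0.9021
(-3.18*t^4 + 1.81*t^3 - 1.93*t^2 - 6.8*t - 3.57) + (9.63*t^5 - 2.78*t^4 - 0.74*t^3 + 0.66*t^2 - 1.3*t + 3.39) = 9.63*t^5 - 5.96*t^4 + 1.07*t^3 - 1.27*t^2 - 8.1*t - 0.18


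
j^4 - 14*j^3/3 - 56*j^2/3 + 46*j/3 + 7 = (j - 7)*(j - 1)*(j + 1/3)*(j + 3)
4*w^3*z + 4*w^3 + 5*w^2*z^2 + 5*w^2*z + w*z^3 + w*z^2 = (w + z)*(4*w + z)*(w*z + w)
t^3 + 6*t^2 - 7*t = t*(t - 1)*(t + 7)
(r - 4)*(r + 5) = r^2 + r - 20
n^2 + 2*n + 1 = (n + 1)^2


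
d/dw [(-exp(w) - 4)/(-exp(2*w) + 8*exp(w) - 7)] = (-2*(exp(w) - 4)*(exp(w) + 4) + exp(2*w) - 8*exp(w) + 7)*exp(w)/(exp(2*w) - 8*exp(w) + 7)^2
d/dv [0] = 0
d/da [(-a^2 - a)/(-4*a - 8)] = (a^2 + 4*a + 2)/(4*(a^2 + 4*a + 4))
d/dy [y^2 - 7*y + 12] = 2*y - 7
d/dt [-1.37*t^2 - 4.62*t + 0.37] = -2.74*t - 4.62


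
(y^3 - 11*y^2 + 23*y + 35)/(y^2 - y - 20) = (y^2 - 6*y - 7)/(y + 4)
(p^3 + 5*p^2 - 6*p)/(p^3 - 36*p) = (p - 1)/(p - 6)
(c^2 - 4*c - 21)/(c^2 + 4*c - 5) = (c^2 - 4*c - 21)/(c^2 + 4*c - 5)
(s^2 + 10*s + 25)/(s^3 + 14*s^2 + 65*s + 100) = 1/(s + 4)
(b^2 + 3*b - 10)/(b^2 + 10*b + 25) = (b - 2)/(b + 5)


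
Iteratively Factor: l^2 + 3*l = (l + 3)*(l)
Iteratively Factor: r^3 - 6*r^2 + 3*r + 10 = (r + 1)*(r^2 - 7*r + 10) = (r - 2)*(r + 1)*(r - 5)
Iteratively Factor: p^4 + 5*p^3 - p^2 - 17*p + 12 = (p - 1)*(p^3 + 6*p^2 + 5*p - 12) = (p - 1)*(p + 4)*(p^2 + 2*p - 3) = (p - 1)*(p + 3)*(p + 4)*(p - 1)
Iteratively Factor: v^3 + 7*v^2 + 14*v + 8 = (v + 2)*(v^2 + 5*v + 4) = (v + 2)*(v + 4)*(v + 1)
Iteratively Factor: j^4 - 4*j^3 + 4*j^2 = (j - 2)*(j^3 - 2*j^2) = j*(j - 2)*(j^2 - 2*j) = j^2*(j - 2)*(j - 2)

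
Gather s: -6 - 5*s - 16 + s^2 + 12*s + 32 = s^2 + 7*s + 10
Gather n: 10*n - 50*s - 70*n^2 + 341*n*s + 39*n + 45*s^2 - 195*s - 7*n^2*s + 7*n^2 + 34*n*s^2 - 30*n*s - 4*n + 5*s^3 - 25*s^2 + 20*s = n^2*(-7*s - 63) + n*(34*s^2 + 311*s + 45) + 5*s^3 + 20*s^2 - 225*s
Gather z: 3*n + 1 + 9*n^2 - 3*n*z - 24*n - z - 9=9*n^2 - 21*n + z*(-3*n - 1) - 8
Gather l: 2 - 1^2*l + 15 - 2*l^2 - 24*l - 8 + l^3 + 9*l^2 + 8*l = l^3 + 7*l^2 - 17*l + 9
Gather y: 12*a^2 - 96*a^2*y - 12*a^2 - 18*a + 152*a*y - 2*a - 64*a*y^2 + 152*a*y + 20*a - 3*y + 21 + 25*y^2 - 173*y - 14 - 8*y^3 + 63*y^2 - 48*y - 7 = -8*y^3 + y^2*(88 - 64*a) + y*(-96*a^2 + 304*a - 224)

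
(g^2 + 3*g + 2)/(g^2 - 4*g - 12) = (g + 1)/(g - 6)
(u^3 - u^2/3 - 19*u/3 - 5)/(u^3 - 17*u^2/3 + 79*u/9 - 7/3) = 3*(3*u^2 + 8*u + 5)/(9*u^2 - 24*u + 7)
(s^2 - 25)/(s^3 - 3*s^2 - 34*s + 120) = (s + 5)/(s^2 + 2*s - 24)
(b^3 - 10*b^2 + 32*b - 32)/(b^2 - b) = (b^3 - 10*b^2 + 32*b - 32)/(b*(b - 1))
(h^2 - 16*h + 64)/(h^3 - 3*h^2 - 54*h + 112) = (h - 8)/(h^2 + 5*h - 14)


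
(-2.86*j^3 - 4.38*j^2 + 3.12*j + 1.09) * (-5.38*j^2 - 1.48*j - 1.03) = 15.3868*j^5 + 27.7972*j^4 - 7.3574*j^3 - 5.9704*j^2 - 4.8268*j - 1.1227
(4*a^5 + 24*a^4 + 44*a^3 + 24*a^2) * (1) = 4*a^5 + 24*a^4 + 44*a^3 + 24*a^2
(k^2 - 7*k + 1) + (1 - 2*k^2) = -k^2 - 7*k + 2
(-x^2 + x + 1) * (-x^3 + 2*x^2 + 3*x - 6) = x^5 - 3*x^4 - 2*x^3 + 11*x^2 - 3*x - 6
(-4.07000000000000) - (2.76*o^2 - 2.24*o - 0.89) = -2.76*o^2 + 2.24*o - 3.18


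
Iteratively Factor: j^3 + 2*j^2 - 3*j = (j + 3)*(j^2 - j) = (j - 1)*(j + 3)*(j)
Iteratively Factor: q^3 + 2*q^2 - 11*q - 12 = (q + 1)*(q^2 + q - 12) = (q + 1)*(q + 4)*(q - 3)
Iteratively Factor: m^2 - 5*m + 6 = (m - 2)*(m - 3)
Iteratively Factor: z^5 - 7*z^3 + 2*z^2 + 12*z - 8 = (z + 2)*(z^4 - 2*z^3 - 3*z^2 + 8*z - 4) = (z - 1)*(z + 2)*(z^3 - z^2 - 4*z + 4) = (z - 2)*(z - 1)*(z + 2)*(z^2 + z - 2) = (z - 2)*(z - 1)^2*(z + 2)*(z + 2)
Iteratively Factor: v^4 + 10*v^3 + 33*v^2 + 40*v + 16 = (v + 1)*(v^3 + 9*v^2 + 24*v + 16) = (v + 1)*(v + 4)*(v^2 + 5*v + 4) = (v + 1)*(v + 4)^2*(v + 1)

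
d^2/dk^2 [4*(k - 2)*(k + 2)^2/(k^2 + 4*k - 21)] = 200*(k^3 - 6*k^2 + 39*k + 10)/(k^6 + 12*k^5 - 15*k^4 - 440*k^3 + 315*k^2 + 5292*k - 9261)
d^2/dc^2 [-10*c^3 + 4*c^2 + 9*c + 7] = 8 - 60*c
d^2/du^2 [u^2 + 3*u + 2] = 2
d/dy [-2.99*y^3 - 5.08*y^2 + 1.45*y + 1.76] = -8.97*y^2 - 10.16*y + 1.45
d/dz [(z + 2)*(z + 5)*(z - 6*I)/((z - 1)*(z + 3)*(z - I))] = (z^4*(-5 + 5*I) + z^3*(-26 + 80*I) + z^2*(-11 + 287*I) + z*(156 + 282*I) + 246 - 150*I)/(z^6 + z^5*(4 - 2*I) + z^4*(-3 - 8*I) + z^3*(-16 + 4*I) + z^2*(11 + 24*I) + z*(12 - 18*I) - 9)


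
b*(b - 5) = b^2 - 5*b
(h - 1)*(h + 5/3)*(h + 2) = h^3 + 8*h^2/3 - h/3 - 10/3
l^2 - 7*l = l*(l - 7)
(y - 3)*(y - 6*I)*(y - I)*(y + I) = y^4 - 3*y^3 - 6*I*y^3 + y^2 + 18*I*y^2 - 3*y - 6*I*y + 18*I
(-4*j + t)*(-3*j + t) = 12*j^2 - 7*j*t + t^2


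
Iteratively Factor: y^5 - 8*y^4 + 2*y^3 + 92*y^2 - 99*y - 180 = (y + 3)*(y^4 - 11*y^3 + 35*y^2 - 13*y - 60) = (y - 3)*(y + 3)*(y^3 - 8*y^2 + 11*y + 20) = (y - 3)*(y + 1)*(y + 3)*(y^2 - 9*y + 20) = (y - 5)*(y - 3)*(y + 1)*(y + 3)*(y - 4)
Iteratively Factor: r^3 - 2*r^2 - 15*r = (r + 3)*(r^2 - 5*r) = r*(r + 3)*(r - 5)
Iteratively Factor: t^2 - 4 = (t - 2)*(t + 2)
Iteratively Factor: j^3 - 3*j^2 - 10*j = (j + 2)*(j^2 - 5*j) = j*(j + 2)*(j - 5)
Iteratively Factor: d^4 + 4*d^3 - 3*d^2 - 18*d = (d + 3)*(d^3 + d^2 - 6*d) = (d - 2)*(d + 3)*(d^2 + 3*d) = d*(d - 2)*(d + 3)*(d + 3)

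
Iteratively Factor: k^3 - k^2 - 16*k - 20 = (k + 2)*(k^2 - 3*k - 10) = (k + 2)^2*(k - 5)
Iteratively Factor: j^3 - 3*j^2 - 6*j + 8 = (j - 4)*(j^2 + j - 2) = (j - 4)*(j + 2)*(j - 1)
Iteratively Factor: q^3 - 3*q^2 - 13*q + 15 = (q - 1)*(q^2 - 2*q - 15) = (q - 5)*(q - 1)*(q + 3)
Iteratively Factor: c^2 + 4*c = (c + 4)*(c)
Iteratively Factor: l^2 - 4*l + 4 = (l - 2)*(l - 2)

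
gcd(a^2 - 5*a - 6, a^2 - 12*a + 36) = a - 6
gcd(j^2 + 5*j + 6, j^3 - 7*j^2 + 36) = j + 2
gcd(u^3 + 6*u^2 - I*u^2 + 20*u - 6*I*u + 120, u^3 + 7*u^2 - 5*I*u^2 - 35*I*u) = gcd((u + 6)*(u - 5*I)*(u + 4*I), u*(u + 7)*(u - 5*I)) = u - 5*I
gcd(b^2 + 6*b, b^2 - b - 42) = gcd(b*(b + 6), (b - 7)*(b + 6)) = b + 6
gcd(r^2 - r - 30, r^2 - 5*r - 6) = r - 6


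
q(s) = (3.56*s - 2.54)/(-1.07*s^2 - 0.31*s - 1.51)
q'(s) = (2.14*s + 0.31)*(3.56*s - 2.54)/(-1.07*s^2 - 0.31*s - 1.51)^2 + 3.56/(-1.07*s^2 - 0.31*s - 1.51)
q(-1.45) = 2.33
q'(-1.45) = 0.89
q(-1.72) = 2.09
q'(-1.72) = 0.84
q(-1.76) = 2.06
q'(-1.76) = 0.83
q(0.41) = 0.59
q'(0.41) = -2.35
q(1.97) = -0.71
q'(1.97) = -0.05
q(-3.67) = 1.06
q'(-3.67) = 0.30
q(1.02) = -0.37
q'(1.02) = -0.90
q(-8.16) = 0.45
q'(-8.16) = 0.06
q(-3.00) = 1.29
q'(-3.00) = 0.43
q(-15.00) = 0.24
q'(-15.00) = 0.02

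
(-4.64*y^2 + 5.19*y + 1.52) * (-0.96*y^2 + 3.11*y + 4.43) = 4.4544*y^4 - 19.4128*y^3 - 5.87349999999999*y^2 + 27.7189*y + 6.7336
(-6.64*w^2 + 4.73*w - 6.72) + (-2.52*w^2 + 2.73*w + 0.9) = -9.16*w^2 + 7.46*w - 5.82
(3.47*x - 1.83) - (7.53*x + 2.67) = -4.06*x - 4.5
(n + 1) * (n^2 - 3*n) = n^3 - 2*n^2 - 3*n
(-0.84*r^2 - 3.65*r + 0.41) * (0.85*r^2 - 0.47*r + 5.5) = -0.714*r^4 - 2.7077*r^3 - 2.556*r^2 - 20.2677*r + 2.255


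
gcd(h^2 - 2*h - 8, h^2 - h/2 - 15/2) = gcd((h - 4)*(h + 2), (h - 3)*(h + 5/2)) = 1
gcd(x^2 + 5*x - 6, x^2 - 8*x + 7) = x - 1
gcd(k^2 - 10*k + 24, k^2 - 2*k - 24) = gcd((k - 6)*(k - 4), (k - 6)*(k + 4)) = k - 6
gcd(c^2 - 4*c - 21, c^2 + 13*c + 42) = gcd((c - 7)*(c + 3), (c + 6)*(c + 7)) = 1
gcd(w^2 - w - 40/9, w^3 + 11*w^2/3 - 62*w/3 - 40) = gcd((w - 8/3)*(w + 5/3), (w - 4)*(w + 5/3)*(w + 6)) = w + 5/3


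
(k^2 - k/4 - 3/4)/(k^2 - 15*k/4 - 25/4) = (-4*k^2 + k + 3)/(-4*k^2 + 15*k + 25)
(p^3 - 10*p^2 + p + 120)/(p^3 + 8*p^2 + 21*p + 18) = (p^2 - 13*p + 40)/(p^2 + 5*p + 6)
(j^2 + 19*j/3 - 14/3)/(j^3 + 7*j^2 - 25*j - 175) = (j - 2/3)/(j^2 - 25)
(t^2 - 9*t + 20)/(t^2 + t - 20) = (t - 5)/(t + 5)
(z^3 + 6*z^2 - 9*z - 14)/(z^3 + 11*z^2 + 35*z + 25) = (z^2 + 5*z - 14)/(z^2 + 10*z + 25)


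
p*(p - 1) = p^2 - p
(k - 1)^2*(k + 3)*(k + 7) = k^4 + 8*k^3 + 2*k^2 - 32*k + 21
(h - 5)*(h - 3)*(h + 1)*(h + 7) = h^4 - 42*h^2 + 64*h + 105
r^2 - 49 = (r - 7)*(r + 7)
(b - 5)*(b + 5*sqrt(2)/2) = b^2 - 5*b + 5*sqrt(2)*b/2 - 25*sqrt(2)/2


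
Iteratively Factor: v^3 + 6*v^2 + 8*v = (v + 2)*(v^2 + 4*v) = (v + 2)*(v + 4)*(v)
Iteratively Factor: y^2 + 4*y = (y + 4)*(y)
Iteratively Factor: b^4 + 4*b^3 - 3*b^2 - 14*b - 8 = (b - 2)*(b^3 + 6*b^2 + 9*b + 4) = (b - 2)*(b + 1)*(b^2 + 5*b + 4) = (b - 2)*(b + 1)^2*(b + 4)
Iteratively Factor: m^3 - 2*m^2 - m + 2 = (m - 2)*(m^2 - 1) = (m - 2)*(m - 1)*(m + 1)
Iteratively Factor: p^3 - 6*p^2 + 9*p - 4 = (p - 1)*(p^2 - 5*p + 4) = (p - 1)^2*(p - 4)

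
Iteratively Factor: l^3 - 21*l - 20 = (l - 5)*(l^2 + 5*l + 4) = (l - 5)*(l + 1)*(l + 4)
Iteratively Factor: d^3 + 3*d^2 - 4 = (d - 1)*(d^2 + 4*d + 4) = (d - 1)*(d + 2)*(d + 2)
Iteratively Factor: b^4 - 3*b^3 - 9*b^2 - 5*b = (b - 5)*(b^3 + 2*b^2 + b) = (b - 5)*(b + 1)*(b^2 + b) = b*(b - 5)*(b + 1)*(b + 1)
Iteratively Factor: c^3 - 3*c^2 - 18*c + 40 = (c - 2)*(c^2 - c - 20) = (c - 5)*(c - 2)*(c + 4)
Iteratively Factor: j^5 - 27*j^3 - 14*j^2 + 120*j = (j - 5)*(j^4 + 5*j^3 - 2*j^2 - 24*j) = (j - 5)*(j + 3)*(j^3 + 2*j^2 - 8*j) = j*(j - 5)*(j + 3)*(j^2 + 2*j - 8) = j*(j - 5)*(j + 3)*(j + 4)*(j - 2)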